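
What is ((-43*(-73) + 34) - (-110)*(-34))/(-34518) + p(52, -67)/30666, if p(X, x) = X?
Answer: 3197093/176421498 ≈ 0.018122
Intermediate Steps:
((-43*(-73) + 34) - (-110)*(-34))/(-34518) + p(52, -67)/30666 = ((-43*(-73) + 34) - (-110)*(-34))/(-34518) + 52/30666 = ((3139 + 34) - 1*3740)*(-1/34518) + 52*(1/30666) = (3173 - 3740)*(-1/34518) + 26/15333 = -567*(-1/34518) + 26/15333 = 189/11506 + 26/15333 = 3197093/176421498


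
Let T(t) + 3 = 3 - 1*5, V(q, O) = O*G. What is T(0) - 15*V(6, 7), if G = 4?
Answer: -425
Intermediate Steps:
V(q, O) = 4*O (V(q, O) = O*4 = 4*O)
T(t) = -5 (T(t) = -3 + (3 - 1*5) = -3 + (3 - 5) = -3 - 2 = -5)
T(0) - 15*V(6, 7) = -5 - 60*7 = -5 - 15*28 = -5 - 420 = -425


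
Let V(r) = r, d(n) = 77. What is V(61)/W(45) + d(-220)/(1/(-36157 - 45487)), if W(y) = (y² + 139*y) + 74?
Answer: -52518156091/8354 ≈ -6.2866e+6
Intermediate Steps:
W(y) = 74 + y² + 139*y
V(61)/W(45) + d(-220)/(1/(-36157 - 45487)) = 61/(74 + 45² + 139*45) + 77/(1/(-36157 - 45487)) = 61/(74 + 2025 + 6255) + 77/(1/(-81644)) = 61/8354 + 77/(-1/81644) = 61*(1/8354) + 77*(-81644) = 61/8354 - 6286588 = -52518156091/8354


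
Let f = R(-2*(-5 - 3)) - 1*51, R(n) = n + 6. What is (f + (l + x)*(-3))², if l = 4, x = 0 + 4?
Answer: 2809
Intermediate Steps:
x = 4
R(n) = 6 + n
f = -29 (f = (6 - 2*(-5 - 3)) - 1*51 = (6 - 2*(-8)) - 51 = (6 + 16) - 51 = 22 - 51 = -29)
(f + (l + x)*(-3))² = (-29 + (4 + 4)*(-3))² = (-29 + 8*(-3))² = (-29 - 24)² = (-53)² = 2809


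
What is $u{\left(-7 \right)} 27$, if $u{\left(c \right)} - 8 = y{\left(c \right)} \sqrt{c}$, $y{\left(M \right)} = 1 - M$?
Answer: $216 + 216 i \sqrt{7} \approx 216.0 + 571.48 i$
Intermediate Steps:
$u{\left(c \right)} = 8 + \sqrt{c} \left(1 - c\right)$ ($u{\left(c \right)} = 8 + \left(1 - c\right) \sqrt{c} = 8 + \sqrt{c} \left(1 - c\right)$)
$u{\left(-7 \right)} 27 = \left(8 + \sqrt{-7} \left(1 - -7\right)\right) 27 = \left(8 + i \sqrt{7} \left(1 + 7\right)\right) 27 = \left(8 + i \sqrt{7} \cdot 8\right) 27 = \left(8 + 8 i \sqrt{7}\right) 27 = 216 + 216 i \sqrt{7}$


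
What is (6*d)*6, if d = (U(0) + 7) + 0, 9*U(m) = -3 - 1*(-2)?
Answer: 248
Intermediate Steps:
U(m) = -1/9 (U(m) = (-3 - 1*(-2))/9 = (-3 + 2)/9 = (1/9)*(-1) = -1/9)
d = 62/9 (d = (-1/9 + 7) + 0 = 62/9 + 0 = 62/9 ≈ 6.8889)
(6*d)*6 = (6*(62/9))*6 = (124/3)*6 = 248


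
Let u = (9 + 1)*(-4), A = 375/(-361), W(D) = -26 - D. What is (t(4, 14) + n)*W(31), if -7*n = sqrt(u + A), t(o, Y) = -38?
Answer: 2166 + 3*I*sqrt(14815)/7 ≈ 2166.0 + 52.164*I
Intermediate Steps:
A = -375/361 (A = 375*(-1/361) = -375/361 ≈ -1.0388)
u = -40 (u = 10*(-4) = -40)
n = -I*sqrt(14815)/133 (n = -sqrt(-40 - 375/361)/7 = -I*sqrt(14815)/133 ≈ -0.91516*I)
(t(4, 14) + n)*W(31) = (-38 - I*sqrt(14815)/133)*(-26 - 1*31) = (-38 - I*sqrt(14815)/133)*(-26 - 31) = (-38 - I*sqrt(14815)/133)*(-57) = 2166 + 3*I*sqrt(14815)/7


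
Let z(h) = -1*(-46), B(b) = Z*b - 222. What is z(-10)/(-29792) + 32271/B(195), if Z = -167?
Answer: -160487639/162798384 ≈ -0.98581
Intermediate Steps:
B(b) = -222 - 167*b (B(b) = -167*b - 222 = -222 - 167*b)
z(h) = 46
z(-10)/(-29792) + 32271/B(195) = 46/(-29792) + 32271/(-222 - 167*195) = 46*(-1/29792) + 32271/(-222 - 32565) = -23/14896 + 32271/(-32787) = -23/14896 + 32271*(-1/32787) = -23/14896 - 10757/10929 = -160487639/162798384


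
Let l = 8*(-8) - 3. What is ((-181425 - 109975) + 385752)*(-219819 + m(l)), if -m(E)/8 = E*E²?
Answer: 206280362320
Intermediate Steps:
l = -67 (l = -64 - 3 = -67)
m(E) = -8*E³ (m(E) = -8*E*E² = -8*E³)
((-181425 - 109975) + 385752)*(-219819 + m(l)) = ((-181425 - 109975) + 385752)*(-219819 - 8*(-67)³) = (-291400 + 385752)*(-219819 - 8*(-300763)) = 94352*(-219819 + 2406104) = 94352*2186285 = 206280362320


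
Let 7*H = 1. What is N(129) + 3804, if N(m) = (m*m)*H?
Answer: 43269/7 ≈ 6181.3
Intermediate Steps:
H = ⅐ (H = (⅐)*1 = ⅐ ≈ 0.14286)
N(m) = m²/7 (N(m) = (m*m)*(⅐) = m²*(⅐) = m²/7)
N(129) + 3804 = (⅐)*129² + 3804 = (⅐)*16641 + 3804 = 16641/7 + 3804 = 43269/7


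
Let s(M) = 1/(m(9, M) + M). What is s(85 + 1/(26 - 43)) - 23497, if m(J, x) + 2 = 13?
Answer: -38323590/1631 ≈ -23497.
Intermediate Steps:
m(J, x) = 11 (m(J, x) = -2 + 13 = 11)
s(M) = 1/(11 + M)
s(85 + 1/(26 - 43)) - 23497 = 1/(11 + (85 + 1/(26 - 43))) - 23497 = 1/(11 + (85 + 1/(-17))) - 23497 = 1/(11 + (85 - 1/17)) - 23497 = 1/(11 + 1444/17) - 23497 = 1/(1631/17) - 23497 = 17/1631 - 23497 = -38323590/1631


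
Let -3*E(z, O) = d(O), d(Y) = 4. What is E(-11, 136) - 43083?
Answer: -129253/3 ≈ -43084.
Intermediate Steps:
E(z, O) = -4/3 (E(z, O) = -⅓*4 = -4/3)
E(-11, 136) - 43083 = -4/3 - 43083 = -129253/3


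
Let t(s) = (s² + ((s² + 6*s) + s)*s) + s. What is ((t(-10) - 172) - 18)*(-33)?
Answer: 13200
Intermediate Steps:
t(s) = s + s² + s*(s² + 7*s) (t(s) = (s² + (s² + 7*s)*s) + s = (s² + s*(s² + 7*s)) + s = s + s² + s*(s² + 7*s))
((t(-10) - 172) - 18)*(-33) = ((-10*(1 + (-10)² + 8*(-10)) - 172) - 18)*(-33) = ((-10*(1 + 100 - 80) - 172) - 18)*(-33) = ((-10*21 - 172) - 18)*(-33) = ((-210 - 172) - 18)*(-33) = (-382 - 18)*(-33) = -400*(-33) = 13200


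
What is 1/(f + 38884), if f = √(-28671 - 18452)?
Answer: 38884/1512012579 - I*√47123/1512012579 ≈ 2.5717e-5 - 1.4357e-7*I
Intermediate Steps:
f = I*√47123 (f = √(-47123) = I*√47123 ≈ 217.08*I)
1/(f + 38884) = 1/(I*√47123 + 38884) = 1/(38884 + I*√47123)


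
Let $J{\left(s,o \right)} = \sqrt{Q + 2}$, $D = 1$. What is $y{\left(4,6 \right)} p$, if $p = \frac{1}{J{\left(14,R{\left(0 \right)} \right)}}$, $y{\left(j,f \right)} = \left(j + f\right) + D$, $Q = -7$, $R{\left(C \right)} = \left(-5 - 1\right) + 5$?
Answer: $- \frac{11 i \sqrt{5}}{5} \approx - 4.9193 i$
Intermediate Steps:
$R{\left(C \right)} = -1$ ($R{\left(C \right)} = -6 + 5 = -1$)
$y{\left(j,f \right)} = 1 + f + j$ ($y{\left(j,f \right)} = \left(j + f\right) + 1 = \left(f + j\right) + 1 = 1 + f + j$)
$J{\left(s,o \right)} = i \sqrt{5}$ ($J{\left(s,o \right)} = \sqrt{-7 + 2} = \sqrt{-5} = i \sqrt{5}$)
$p = - \frac{i \sqrt{5}}{5}$ ($p = \frac{1}{i \sqrt{5}} = - \frac{i \sqrt{5}}{5} \approx - 0.44721 i$)
$y{\left(4,6 \right)} p = \left(1 + 6 + 4\right) \left(- \frac{i \sqrt{5}}{5}\right) = 11 \left(- \frac{i \sqrt{5}}{5}\right) = - \frac{11 i \sqrt{5}}{5}$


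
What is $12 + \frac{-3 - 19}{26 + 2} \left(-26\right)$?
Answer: $\frac{227}{7} \approx 32.429$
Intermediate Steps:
$12 + \frac{-3 - 19}{26 + 2} \left(-26\right) = 12 + - \frac{22}{28} \left(-26\right) = 12 + \left(-22\right) \frac{1}{28} \left(-26\right) = 12 - - \frac{143}{7} = 12 + \frac{143}{7} = \frac{227}{7}$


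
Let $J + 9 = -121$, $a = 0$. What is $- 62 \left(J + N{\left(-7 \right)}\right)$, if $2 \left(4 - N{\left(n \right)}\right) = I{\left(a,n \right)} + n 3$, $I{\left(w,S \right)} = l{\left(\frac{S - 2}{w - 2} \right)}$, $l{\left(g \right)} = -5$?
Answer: $7006$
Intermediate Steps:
$J = -130$ ($J = -9 - 121 = -130$)
$I{\left(w,S \right)} = -5$
$N{\left(n \right)} = \frac{13}{2} - \frac{3 n}{2}$ ($N{\left(n \right)} = 4 - \frac{-5 + n 3}{2} = 4 - \frac{-5 + 3 n}{2} = 4 - \left(- \frac{5}{2} + \frac{3 n}{2}\right) = \frac{13}{2} - \frac{3 n}{2}$)
$- 62 \left(J + N{\left(-7 \right)}\right) = - 62 \left(-130 + \left(\frac{13}{2} - - \frac{21}{2}\right)\right) = - 62 \left(-130 + \left(\frac{13}{2} + \frac{21}{2}\right)\right) = - 62 \left(-130 + 17\right) = \left(-62\right) \left(-113\right) = 7006$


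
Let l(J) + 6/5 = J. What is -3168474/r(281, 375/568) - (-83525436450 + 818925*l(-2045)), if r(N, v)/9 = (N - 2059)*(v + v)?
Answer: 85211771075072561/1000125 ≈ 8.5201e+10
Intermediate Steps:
l(J) = -6/5 + J
r(N, v) = 18*v*(-2059 + N) (r(N, v) = 9*((N - 2059)*(v + v)) = 9*((-2059 + N)*(2*v)) = 9*(2*v*(-2059 + N)) = 18*v*(-2059 + N))
-3168474/r(281, 375/568) - (-83525436450 + 818925*l(-2045)) = -3168474*284/(3375*(-2059 + 281)) - 818925/(1/(-101994 + (-6/5 - 2045))) = -3168474/(18*(375*(1/568))*(-1778)) - 818925/(1/(-101994 - 10231/5)) = -3168474/(18*(375/568)*(-1778)) - 818925/(1/(-520201/5)) = -3168474/(-3000375/142) - 818925/(-5/520201) = -3168474*(-142/3000375) - 818925*(-520201/5) = 149974436/1000125 + 85201120785 = 85211771075072561/1000125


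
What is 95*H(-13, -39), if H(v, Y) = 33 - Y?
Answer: 6840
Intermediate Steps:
95*H(-13, -39) = 95*(33 - 1*(-39)) = 95*(33 + 39) = 95*72 = 6840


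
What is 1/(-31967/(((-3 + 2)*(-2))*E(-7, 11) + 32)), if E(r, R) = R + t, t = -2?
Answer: -50/31967 ≈ -0.0015641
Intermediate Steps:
E(r, R) = -2 + R (E(r, R) = R - 2 = -2 + R)
1/(-31967/(((-3 + 2)*(-2))*E(-7, 11) + 32)) = 1/(-31967/(((-3 + 2)*(-2))*(-2 + 11) + 32)) = 1/(-31967/(-1*(-2)*9 + 32)) = 1/(-31967/(2*9 + 32)) = 1/(-31967/(18 + 32)) = 1/(-31967/50) = -50/31967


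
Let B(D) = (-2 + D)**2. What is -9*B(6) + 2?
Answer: -142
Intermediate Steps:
-9*B(6) + 2 = -9*(-2 + 6)**2 + 2 = -9*4**2 + 2 = -9*16 + 2 = -144 + 2 = -142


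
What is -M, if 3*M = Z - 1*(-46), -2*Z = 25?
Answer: -67/6 ≈ -11.167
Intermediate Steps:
Z = -25/2 (Z = -½*25 = -25/2 ≈ -12.500)
M = 67/6 (M = (-25/2 - 1*(-46))/3 = (-25/2 + 46)/3 = (⅓)*(67/2) = 67/6 ≈ 11.167)
-M = -1*67/6 = -67/6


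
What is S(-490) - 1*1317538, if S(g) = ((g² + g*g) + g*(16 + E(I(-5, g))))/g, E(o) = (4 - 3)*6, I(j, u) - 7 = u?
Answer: -1318496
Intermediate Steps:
I(j, u) = 7 + u
E(o) = 6 (E(o) = 1*6 = 6)
S(g) = (2*g² + 22*g)/g (S(g) = ((g² + g*g) + g*(16 + 6))/g = ((g² + g²) + g*22)/g = (2*g² + 22*g)/g)
S(-490) - 1*1317538 = (22 + 2*(-490)) - 1*1317538 = (22 - 980) - 1317538 = -958 - 1317538 = -1318496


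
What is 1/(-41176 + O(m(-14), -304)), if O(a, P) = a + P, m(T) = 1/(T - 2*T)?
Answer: -14/580719 ≈ -2.4108e-5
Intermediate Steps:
m(T) = -1/T (m(T) = 1/(-T) = -1/T)
O(a, P) = P + a
1/(-41176 + O(m(-14), -304)) = 1/(-41176 + (-304 - 1/(-14))) = 1/(-41176 + (-304 - 1*(-1/14))) = 1/(-41176 + (-304 + 1/14)) = 1/(-41176 - 4255/14) = 1/(-580719/14) = -14/580719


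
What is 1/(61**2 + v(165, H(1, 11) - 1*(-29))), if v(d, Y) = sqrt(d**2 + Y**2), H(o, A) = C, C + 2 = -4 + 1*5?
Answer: 3721/13817832 - sqrt(28009)/13817832 ≈ 0.00025718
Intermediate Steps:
C = -1 (C = -2 + (-4 + 1*5) = -2 + (-4 + 5) = -2 + 1 = -1)
H(o, A) = -1
v(d, Y) = sqrt(Y**2 + d**2)
1/(61**2 + v(165, H(1, 11) - 1*(-29))) = 1/(61**2 + sqrt((-1 - 1*(-29))**2 + 165**2)) = 1/(3721 + sqrt((-1 + 29)**2 + 27225)) = 1/(3721 + sqrt(28**2 + 27225)) = 1/(3721 + sqrt(784 + 27225)) = 1/(3721 + sqrt(28009))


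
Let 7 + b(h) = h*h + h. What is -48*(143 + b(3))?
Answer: -7104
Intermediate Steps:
b(h) = -7 + h + h² (b(h) = -7 + (h*h + h) = -7 + (h² + h) = -7 + (h + h²) = -7 + h + h²)
-48*(143 + b(3)) = -48*(143 + (-7 + 3 + 3²)) = -48*(143 + (-7 + 3 + 9)) = -48*(143 + 5) = -48*148 = -7104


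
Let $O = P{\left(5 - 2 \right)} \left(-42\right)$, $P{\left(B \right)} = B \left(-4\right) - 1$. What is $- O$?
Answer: $-546$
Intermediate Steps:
$P{\left(B \right)} = -1 - 4 B$ ($P{\left(B \right)} = - 4 B - 1 = -1 - 4 B$)
$O = 546$ ($O = \left(-1 - 4 \left(5 - 2\right)\right) \left(-42\right) = \left(-1 - 12\right) \left(-42\right) = \left(-13\right) \left(-42\right) = 546$)
$- O = \left(-1\right) 546 = -546$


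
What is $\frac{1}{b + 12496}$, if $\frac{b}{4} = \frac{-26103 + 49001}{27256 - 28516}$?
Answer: $\frac{315}{3913342} \approx 8.0494 \cdot 10^{-5}$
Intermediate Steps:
$b = - \frac{22898}{315}$ ($b = 4 \frac{-26103 + 49001}{27256 - 28516} = 4 \frac{22898}{-1260} = 4 \cdot 22898 \left(- \frac{1}{1260}\right) = 4 \left(- \frac{11449}{630}\right) = - \frac{22898}{315} \approx -72.692$)
$\frac{1}{b + 12496} = \frac{1}{- \frac{22898}{315} + 12496} = \frac{1}{\frac{3913342}{315}} = \frac{315}{3913342}$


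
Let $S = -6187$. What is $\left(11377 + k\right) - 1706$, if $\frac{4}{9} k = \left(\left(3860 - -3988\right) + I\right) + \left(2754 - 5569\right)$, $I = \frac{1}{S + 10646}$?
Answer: $\frac{93617822}{4459} \approx 20995.0$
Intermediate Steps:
$I = \frac{1}{4459}$ ($I = \frac{1}{-6187 + 10646} = \frac{1}{4459} \approx 0.00022427$)
$k = \frac{50494833}{4459}$ ($k = \frac{9 \left(\left(\left(3860 - -3988\right) + \frac{1}{4459}\right) + \left(2754 - 5569\right)\right)}{4} = \frac{9 \left(\left(\left(3860 + 3988\right) + \frac{1}{4459}\right) + \left(2754 - 5569\right)\right)}{4} = \frac{9 \left(\left(7848 + \frac{1}{4459}\right) - 2815\right)}{4} = \frac{9 \left(\frac{34994233}{4459} - 2815\right)}{4} = \frac{9}{4} \cdot \frac{22442148}{4459} = \frac{50494833}{4459} \approx 11324.0$)
$\left(11377 + k\right) - 1706 = \left(11377 + \frac{50494833}{4459}\right) - 1706 = \frac{101224876}{4459} - 1706 = \frac{93617822}{4459}$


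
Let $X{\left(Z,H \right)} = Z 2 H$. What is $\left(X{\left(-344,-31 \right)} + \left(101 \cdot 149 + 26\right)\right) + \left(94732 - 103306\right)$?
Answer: $27829$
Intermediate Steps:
$X{\left(Z,H \right)} = 2 H Z$ ($X{\left(Z,H \right)} = 2 Z H = 2 H Z$)
$\left(X{\left(-344,-31 \right)} + \left(101 \cdot 149 + 26\right)\right) + \left(94732 - 103306\right) = \left(2 \left(-31\right) \left(-344\right) + \left(101 \cdot 149 + 26\right)\right) + \left(94732 - 103306\right) = \left(21328 + \left(15049 + 26\right)\right) + \left(94732 - 103306\right) = \left(21328 + 15075\right) - 8574 = 36403 - 8574 = 27829$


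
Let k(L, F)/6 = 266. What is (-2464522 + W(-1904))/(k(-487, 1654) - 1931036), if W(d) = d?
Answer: 1233213/964720 ≈ 1.2783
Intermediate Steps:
k(L, F) = 1596 (k(L, F) = 6*266 = 1596)
(-2464522 + W(-1904))/(k(-487, 1654) - 1931036) = (-2464522 - 1904)/(1596 - 1931036) = -2466426/(-1929440) = -2466426*(-1/1929440) = 1233213/964720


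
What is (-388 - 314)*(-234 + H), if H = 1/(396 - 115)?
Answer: 46158606/281 ≈ 1.6427e+5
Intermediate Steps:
H = 1/281 ≈ 0.0035587
(-388 - 314)*(-234 + H) = (-388 - 314)*(-234 + 1/281) = -702*(-65753/281) = 46158606/281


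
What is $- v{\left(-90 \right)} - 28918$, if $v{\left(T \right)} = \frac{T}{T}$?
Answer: $-28919$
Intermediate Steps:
$v{\left(T \right)} = 1$
$- v{\left(-90 \right)} - 28918 = \left(-1\right) 1 - 28918 = -1 - 28918 = -28919$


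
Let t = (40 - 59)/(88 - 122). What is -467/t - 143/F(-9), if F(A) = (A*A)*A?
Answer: -11572345/13851 ≈ -835.49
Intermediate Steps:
t = 19/34 (t = -19/(-34) = -19*(-1/34) = 19/34 ≈ 0.55882)
F(A) = A**3 (F(A) = A**2*A = A**3)
-467/t - 143/F(-9) = -467/19/34 - 143/((-9)**3) = -467*34/19 - 143/(-729) = -15878/19 - 143*(-1/729) = -15878/19 + 143/729 = -11572345/13851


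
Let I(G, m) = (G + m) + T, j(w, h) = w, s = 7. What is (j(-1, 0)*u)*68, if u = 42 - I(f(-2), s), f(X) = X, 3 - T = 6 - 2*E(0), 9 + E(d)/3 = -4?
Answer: -8024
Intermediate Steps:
E(d) = -39 (E(d) = -27 + 3*(-4) = -27 - 12 = -39)
T = -81 (T = 3 - (6 - 2*(-39)) = 3 - (6 + 78) = 3 - 1*84 = 3 - 84 = -81)
I(G, m) = -81 + G + m (I(G, m) = (G + m) - 81 = -81 + G + m)
u = 118 (u = 42 - (-81 - 2 + 7) = 42 - 1*(-76) = 42 + 76 = 118)
(j(-1, 0)*u)*68 = -1*118*68 = -118*68 = -8024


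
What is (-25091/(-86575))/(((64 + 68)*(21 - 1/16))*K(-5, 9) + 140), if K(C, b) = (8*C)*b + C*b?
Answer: -100364/387571601125 ≈ -2.5896e-7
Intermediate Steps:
K(C, b) = 9*C*b (K(C, b) = 8*C*b + C*b = 9*C*b)
(-25091/(-86575))/(((64 + 68)*(21 - 1/16))*K(-5, 9) + 140) = (-25091/(-86575))/(((64 + 68)*(21 - 1/16))*(9*(-5)*9) + 140) = (-25091*(-1/86575))/((132*(21 - 1*1/16))*(-405) + 140) = 25091/(86575*((132*(21 - 1/16))*(-405) + 140)) = 25091/(86575*((132*(335/16))*(-405) + 140)) = 25091/(86575*((11055/4)*(-405) + 140)) = 25091/(86575*(-4477275/4 + 140)) = 25091/(86575*(-4476715/4)) = (25091/86575)*(-4/4476715) = -100364/387571601125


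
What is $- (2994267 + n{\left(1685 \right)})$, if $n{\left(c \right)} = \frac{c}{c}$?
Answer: $-2994268$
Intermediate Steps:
$n{\left(c \right)} = 1$
$- (2994267 + n{\left(1685 \right)}) = - (2994267 + 1) = \left(-1\right) 2994268 = -2994268$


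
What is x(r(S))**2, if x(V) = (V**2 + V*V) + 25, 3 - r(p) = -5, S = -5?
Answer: 23409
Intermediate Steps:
r(p) = 8 (r(p) = 3 - 1*(-5) = 3 + 5 = 8)
x(V) = 25 + 2*V**2 (x(V) = (V**2 + V**2) + 25 = 2*V**2 + 25 = 25 + 2*V**2)
x(r(S))**2 = (25 + 2*8**2)**2 = (25 + 2*64)**2 = (25 + 128)**2 = 153**2 = 23409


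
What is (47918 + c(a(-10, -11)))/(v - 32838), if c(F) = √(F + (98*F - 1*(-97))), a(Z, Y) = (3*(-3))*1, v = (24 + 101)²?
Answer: -47918/17213 - I*√794/17213 ≈ -2.7838 - 0.001637*I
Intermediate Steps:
v = 15625 (v = 125² = 15625)
a(Z, Y) = -9 (a(Z, Y) = -9*1 = -9)
c(F) = √(97 + 99*F) (c(F) = √(F + (98*F + 97)) = √(F + (97 + 98*F)) = √(97 + 99*F))
(47918 + c(a(-10, -11)))/(v - 32838) = (47918 + √(97 + 99*(-9)))/(15625 - 32838) = (47918 + √(97 - 891))/(-17213) = (47918 + √(-794))*(-1/17213) = (47918 + I*√794)*(-1/17213) = -47918/17213 - I*√794/17213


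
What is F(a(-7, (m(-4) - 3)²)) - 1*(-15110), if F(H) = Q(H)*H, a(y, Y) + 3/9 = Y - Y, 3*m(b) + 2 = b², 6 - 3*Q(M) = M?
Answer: 407951/27 ≈ 15109.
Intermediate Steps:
Q(M) = 2 - M/3
m(b) = -⅔ + b²/3
a(y, Y) = -⅓ (a(y, Y) = -⅓ + (Y - Y) = -⅓ + 0 = -⅓)
F(H) = H*(2 - H/3) (F(H) = (2 - H/3)*H = H*(2 - H/3))
F(a(-7, (m(-4) - 3)²)) - 1*(-15110) = (⅓)*(-⅓)*(6 - 1*(-⅓)) - 1*(-15110) = (⅓)*(-⅓)*(6 + ⅓) + 15110 = (⅓)*(-⅓)*(19/3) + 15110 = -19/27 + 15110 = 407951/27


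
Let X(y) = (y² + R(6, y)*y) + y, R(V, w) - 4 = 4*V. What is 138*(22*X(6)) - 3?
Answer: 637557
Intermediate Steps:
R(V, w) = 4 + 4*V
X(y) = y² + 29*y (X(y) = (y² + (4 + 4*6)*y) + y = (y² + (4 + 24)*y) + y = (y² + 28*y) + y = y² + 29*y)
138*(22*X(6)) - 3 = 138*(22*(6*(29 + 6))) - 3 = 138*(22*(6*35)) - 3 = 138*(22*210) - 3 = 138*4620 - 3 = 637560 - 3 = 637557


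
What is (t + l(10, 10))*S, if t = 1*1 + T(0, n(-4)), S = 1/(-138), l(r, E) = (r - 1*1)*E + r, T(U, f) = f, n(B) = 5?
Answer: -53/69 ≈ -0.76812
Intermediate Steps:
l(r, E) = r + E*(-1 + r) (l(r, E) = (r - 1)*E + r = (-1 + r)*E + r = E*(-1 + r) + r = r + E*(-1 + r))
S = -1/138 ≈ -0.0072464
t = 6 (t = 1*1 + 5 = 1 + 5 = 6)
(t + l(10, 10))*S = (6 + (10 - 1*10 + 10*10))*(-1/138) = (6 + (10 - 10 + 100))*(-1/138) = (6 + 100)*(-1/138) = 106*(-1/138) = -53/69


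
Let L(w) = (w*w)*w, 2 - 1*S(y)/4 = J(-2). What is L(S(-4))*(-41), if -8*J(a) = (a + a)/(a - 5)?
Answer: -7999592/343 ≈ -23322.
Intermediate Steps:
J(a) = -a/(4*(-5 + a)) (J(a) = -(a + a)/(8*(a - 5)) = -2*a/(8*(-5 + a)) = -a/(4*(-5 + a)))
S(y) = 58/7 (S(y) = 8 - (-4)*(-2)/(-20 + 4*(-2)) = 8 - (-4)*(-2)/(-20 - 8) = 8 - (-4)*(-2)/(-28) = 8 - (-4)*(-2)*(-1)/28 = 8 - 4*(-1/14) = 8 + 2/7 = 58/7)
L(w) = w³ (L(w) = w²*w = w³)
L(S(-4))*(-41) = (58/7)³*(-41) = (195112/343)*(-41) = -7999592/343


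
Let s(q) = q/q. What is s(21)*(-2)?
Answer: -2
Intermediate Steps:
s(q) = 1
s(21)*(-2) = 1*(-2) = -2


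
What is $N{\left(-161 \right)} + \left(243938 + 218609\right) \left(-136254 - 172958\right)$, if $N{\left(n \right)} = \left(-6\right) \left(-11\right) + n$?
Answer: $-143025083059$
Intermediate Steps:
$N{\left(n \right)} = 66 + n$
$N{\left(-161 \right)} + \left(243938 + 218609\right) \left(-136254 - 172958\right) = \left(66 - 161\right) + \left(243938 + 218609\right) \left(-136254 - 172958\right) = -95 + 462547 \left(-309212\right) = -95 - 143025082964 = -143025083059$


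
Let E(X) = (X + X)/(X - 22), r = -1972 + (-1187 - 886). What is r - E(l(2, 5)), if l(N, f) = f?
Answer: -68755/17 ≈ -4044.4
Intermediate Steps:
r = -4045 (r = -1972 - 2073 = -4045)
E(X) = 2*X/(-22 + X) (E(X) = (2*X)/(-22 + X) = 2*X/(-22 + X))
r - E(l(2, 5)) = -4045 - 2*5/(-22 + 5) = -4045 - 2*5/(-17) = -4045 - 2*5*(-1)/17 = -4045 - 1*(-10/17) = -4045 + 10/17 = -68755/17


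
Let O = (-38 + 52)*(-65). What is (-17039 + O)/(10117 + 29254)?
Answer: -17949/39371 ≈ -0.45589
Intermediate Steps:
O = -910 (O = 14*(-65) = -910)
(-17039 + O)/(10117 + 29254) = (-17039 - 910)/(10117 + 29254) = -17949/39371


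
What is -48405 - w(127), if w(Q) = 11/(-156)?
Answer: -7551169/156 ≈ -48405.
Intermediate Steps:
w(Q) = -11/156 (w(Q) = 11*(-1/156) = -11/156)
-48405 - w(127) = -48405 - 1*(-11/156) = -48405 + 11/156 = -7551169/156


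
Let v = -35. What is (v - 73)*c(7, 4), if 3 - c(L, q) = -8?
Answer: -1188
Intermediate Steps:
c(L, q) = 11 (c(L, q) = 3 - 1*(-8) = 3 + 8 = 11)
(v - 73)*c(7, 4) = (-35 - 73)*11 = -108*11 = -1188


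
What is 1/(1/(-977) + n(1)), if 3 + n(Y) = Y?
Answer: -977/1955 ≈ -0.49974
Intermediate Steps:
n(Y) = -3 + Y
1/(1/(-977) + n(1)) = 1/(1/(-977) + (-3 + 1)) = 1/(-1/977 - 2) = 1/(-1955/977) = -977/1955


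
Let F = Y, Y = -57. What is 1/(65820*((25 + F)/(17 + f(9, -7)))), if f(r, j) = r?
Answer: -13/1053120 ≈ -1.2344e-5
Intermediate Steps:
F = -57
1/(65820*((25 + F)/(17 + f(9, -7)))) = 1/(65820*((25 - 57)/(17 + 9))) = 1/(65820*(-32/26)) = 1/(65820*(-32*1/26)) = 1/(65820*(-16/13)) = 1/(-1053120/13) = -13/1053120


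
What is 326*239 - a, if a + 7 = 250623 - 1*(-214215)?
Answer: -386917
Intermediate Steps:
a = 464831 (a = -7 + (250623 - 1*(-214215)) = -7 + (250623 + 214215) = -7 + 464838 = 464831)
326*239 - a = 326*239 - 1*464831 = 77914 - 464831 = -386917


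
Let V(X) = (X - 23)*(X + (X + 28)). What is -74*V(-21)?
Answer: -45584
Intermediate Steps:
V(X) = (-23 + X)*(28 + 2*X) (V(X) = (-23 + X)*(X + (28 + X)) = (-23 + X)*(28 + 2*X))
-74*V(-21) = -74*(-644 - 18*(-21) + 2*(-21)²) = -74*(-644 + 378 + 2*441) = -74*(-644 + 378 + 882) = -74*616 = -45584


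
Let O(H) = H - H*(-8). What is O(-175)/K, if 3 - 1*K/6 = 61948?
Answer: 105/24778 ≈ 0.0042376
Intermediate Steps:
O(H) = 9*H (O(H) = H - (-8)*H = H + 8*H = 9*H)
K = -371670 (K = 18 - 6*61948 = 18 - 371688 = -371670)
O(-175)/K = (9*(-175))/(-371670) = -1575*(-1/371670) = 105/24778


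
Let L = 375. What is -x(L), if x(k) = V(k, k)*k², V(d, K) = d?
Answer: -52734375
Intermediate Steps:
x(k) = k³ (x(k) = k*k² = k³)
-x(L) = -1*375³ = -1*52734375 = -52734375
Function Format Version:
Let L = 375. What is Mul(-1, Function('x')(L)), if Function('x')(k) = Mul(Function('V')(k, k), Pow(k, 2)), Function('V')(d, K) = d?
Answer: -52734375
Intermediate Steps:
Function('x')(k) = Pow(k, 3) (Function('x')(k) = Mul(k, Pow(k, 2)) = Pow(k, 3))
Mul(-1, Function('x')(L)) = Mul(-1, Pow(375, 3)) = Mul(-1, 52734375) = -52734375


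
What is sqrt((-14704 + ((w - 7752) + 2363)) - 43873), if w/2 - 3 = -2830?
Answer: 118*I*sqrt(5) ≈ 263.86*I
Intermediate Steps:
w = -5654 (w = 6 + 2*(-2830) = 6 - 5660 = -5654)
sqrt((-14704 + ((w - 7752) + 2363)) - 43873) = sqrt((-14704 + ((-5654 - 7752) + 2363)) - 43873) = sqrt((-14704 + (-13406 + 2363)) - 43873) = sqrt((-14704 - 11043) - 43873) = sqrt(-25747 - 43873) = sqrt(-69620) = 118*I*sqrt(5)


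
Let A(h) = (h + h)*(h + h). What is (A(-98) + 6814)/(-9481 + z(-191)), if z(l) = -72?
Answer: -45230/9553 ≈ -4.7346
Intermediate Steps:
A(h) = 4*h² (A(h) = (2*h)*(2*h) = 4*h²)
(A(-98) + 6814)/(-9481 + z(-191)) = (4*(-98)² + 6814)/(-9481 - 72) = (4*9604 + 6814)/(-9553) = (38416 + 6814)*(-1/9553) = 45230*(-1/9553) = -45230/9553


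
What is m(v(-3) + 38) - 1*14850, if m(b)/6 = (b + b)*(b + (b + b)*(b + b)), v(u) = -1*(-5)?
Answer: 3823674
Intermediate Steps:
v(u) = 5
m(b) = 12*b*(b + 4*b**2) (m(b) = 6*((b + b)*(b + (b + b)*(b + b))) = 6*((2*b)*(b + (2*b)*(2*b))) = 6*((2*b)*(b + 4*b**2)) = 6*(2*b*(b + 4*b**2)) = 12*b*(b + 4*b**2))
m(v(-3) + 38) - 1*14850 = (5 + 38)**2*(12 + 48*(5 + 38)) - 1*14850 = 43**2*(12 + 48*43) - 14850 = 1849*(12 + 2064) - 14850 = 1849*2076 - 14850 = 3838524 - 14850 = 3823674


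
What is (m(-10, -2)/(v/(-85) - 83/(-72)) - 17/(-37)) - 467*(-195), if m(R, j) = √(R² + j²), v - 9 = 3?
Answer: 3369422/37 + 12240*√26/6191 ≈ 91076.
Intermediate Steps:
v = 12 (v = 9 + 3 = 12)
(m(-10, -2)/(v/(-85) - 83/(-72)) - 17/(-37)) - 467*(-195) = (√((-10)² + (-2)²)/(12/(-85) - 83/(-72)) - 17/(-37)) - 467*(-195) = (√(100 + 4)/(12*(-1/85) - 83*(-1/72)) - 17*(-1/37)) + 91065 = (√104/(-12/85 + 83/72) + 17/37) + 91065 = ((2*√26)/(6191/6120) + 17/37) + 91065 = ((2*√26)*(6120/6191) + 17/37) + 91065 = (12240*√26/6191 + 17/37) + 91065 = (17/37 + 12240*√26/6191) + 91065 = 3369422/37 + 12240*√26/6191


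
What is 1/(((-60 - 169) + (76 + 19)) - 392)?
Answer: -1/526 ≈ -0.0019011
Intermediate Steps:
1/(((-60 - 169) + (76 + 19)) - 392) = 1/((-229 + 95) - 392) = 1/(-134 - 392) = 1/(-526) = -1/526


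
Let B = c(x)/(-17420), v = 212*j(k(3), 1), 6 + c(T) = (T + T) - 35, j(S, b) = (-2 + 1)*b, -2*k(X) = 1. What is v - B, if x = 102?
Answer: -3692877/17420 ≈ -211.99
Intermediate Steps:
k(X) = -½ (k(X) = -½*1 = -½)
j(S, b) = -b
c(T) = -41 + 2*T (c(T) = -6 + ((T + T) - 35) = -6 + (2*T - 35) = -6 + (-35 + 2*T) = -41 + 2*T)
v = -212 (v = 212*(-1*1) = 212*(-1) = -212)
B = -163/17420 (B = (-41 + 2*102)/(-17420) = (-41 + 204)*(-1/17420) = 163*(-1/17420) = -163/17420 ≈ -0.0093571)
v - B = -212 - 1*(-163/17420) = -212 + 163/17420 = -3692877/17420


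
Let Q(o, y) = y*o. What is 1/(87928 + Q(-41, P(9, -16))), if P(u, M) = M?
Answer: 1/88584 ≈ 1.1289e-5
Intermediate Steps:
Q(o, y) = o*y
1/(87928 + Q(-41, P(9, -16))) = 1/(87928 - 41*(-16)) = 1/(87928 + 656) = 1/88584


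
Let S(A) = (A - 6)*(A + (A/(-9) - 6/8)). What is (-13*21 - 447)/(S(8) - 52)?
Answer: 12960/707 ≈ 18.331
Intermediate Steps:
S(A) = (-6 + A)*(-¾ + 8*A/9) (S(A) = (-6 + A)*(A + (A*(-⅑) - 6*⅛)) = (-6 + A)*(A + (-A/9 - ¾)) = (-6 + A)*(A + (-¾ - A/9)) = (-6 + A)*(-¾ + 8*A/9))
(-13*21 - 447)/(S(8) - 52) = (-13*21 - 447)/((9/2 - 73/12*8 + (8/9)*8²) - 52) = (-273 - 447)/((9/2 - 146/3 + (8/9)*64) - 52) = -720/((9/2 - 146/3 + 512/9) - 52) = -720/(229/18 - 52) = -720/(-707/18) = -720*(-18/707) = 12960/707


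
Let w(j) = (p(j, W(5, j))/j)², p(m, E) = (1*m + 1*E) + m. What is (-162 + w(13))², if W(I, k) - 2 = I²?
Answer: 603635761/28561 ≈ 21135.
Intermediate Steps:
W(I, k) = 2 + I²
p(m, E) = E + 2*m (p(m, E) = (m + E) + m = (E + m) + m = E + 2*m)
w(j) = (27 + 2*j)²/j² (w(j) = (((2 + 5²) + 2*j)/j)² = (((2 + 25) + 2*j)/j)² = ((27 + 2*j)/j)² = (27 + 2*j)²/j²)
(-162 + w(13))² = (-162 + (27 + 2*13)²/13²)² = (-162 + (27 + 26)²/169)² = (-162 + (1/169)*53²)² = (-162 + (1/169)*2809)² = (-162 + 2809/169)² = (-24569/169)² = 603635761/28561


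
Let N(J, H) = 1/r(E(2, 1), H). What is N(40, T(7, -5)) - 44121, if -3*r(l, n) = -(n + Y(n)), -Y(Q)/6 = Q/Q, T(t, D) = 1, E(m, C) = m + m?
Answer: -220608/5 ≈ -44122.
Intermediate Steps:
E(m, C) = 2*m
Y(Q) = -6 (Y(Q) = -6*Q/Q = -6*1 = -6)
r(l, n) = -2 + n/3 (r(l, n) = -(-1)*(n - 6)/3 = -(-1)*(-6 + n)/3 = -(6 - n)/3 = -2 + n/3)
N(J, H) = 1/(-2 + H/3)
N(40, T(7, -5)) - 44121 = 3/(-6 + 1) - 44121 = 3/(-5) - 44121 = 3*(-⅕) - 44121 = -⅗ - 44121 = -220608/5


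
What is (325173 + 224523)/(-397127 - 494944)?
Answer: -183232/297357 ≈ -0.61620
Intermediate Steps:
(325173 + 224523)/(-397127 - 494944) = 549696/(-892071) = 549696*(-1/892071) = -183232/297357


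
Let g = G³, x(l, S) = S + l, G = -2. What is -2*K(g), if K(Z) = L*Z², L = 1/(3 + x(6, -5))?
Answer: -32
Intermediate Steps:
L = ¼ (L = 1/(3 + (-5 + 6)) = 1/(3 + 1) = 1/4 = ¼ ≈ 0.25000)
g = -8 (g = (-2)³ = -8)
K(Z) = Z²/4
-2*K(g) = -(-8)²/2 = -64/2 = -2*16 = -32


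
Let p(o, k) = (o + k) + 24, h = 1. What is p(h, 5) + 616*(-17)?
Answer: -10442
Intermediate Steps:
p(o, k) = 24 + k + o (p(o, k) = (k + o) + 24 = 24 + k + o)
p(h, 5) + 616*(-17) = (24 + 5 + 1) + 616*(-17) = 30 - 10472 = -10442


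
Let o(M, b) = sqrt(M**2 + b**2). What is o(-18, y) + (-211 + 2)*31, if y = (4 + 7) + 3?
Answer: -6479 + 2*sqrt(130) ≈ -6456.2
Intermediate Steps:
y = 14 (y = 11 + 3 = 14)
o(-18, y) + (-211 + 2)*31 = sqrt((-18)**2 + 14**2) + (-211 + 2)*31 = sqrt(324 + 196) - 209*31 = sqrt(520) - 6479 = 2*sqrt(130) - 6479 = -6479 + 2*sqrt(130)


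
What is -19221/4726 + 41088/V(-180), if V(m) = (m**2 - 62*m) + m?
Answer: -53302091/17084490 ≈ -3.1199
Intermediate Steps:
V(m) = m**2 - 61*m
-19221/4726 + 41088/V(-180) = -19221/4726 + 41088/((-180*(-61 - 180))) = -19221*1/4726 + 41088/((-180*(-241))) = -19221/4726 + 41088/43380 = -19221/4726 + 41088*(1/43380) = -19221/4726 + 3424/3615 = -53302091/17084490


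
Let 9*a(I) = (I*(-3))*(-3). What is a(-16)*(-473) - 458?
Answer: 7110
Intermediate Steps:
a(I) = I (a(I) = ((I*(-3))*(-3))/9 = (-3*I*(-3))/9 = (9*I)/9 = I)
a(-16)*(-473) - 458 = -16*(-473) - 458 = 7568 - 458 = 7110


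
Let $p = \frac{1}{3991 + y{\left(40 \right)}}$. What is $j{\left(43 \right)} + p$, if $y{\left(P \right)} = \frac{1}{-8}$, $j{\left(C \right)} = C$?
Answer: $\frac{1372869}{31927} \approx 43.0$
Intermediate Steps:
$y{\left(P \right)} = - \frac{1}{8}$
$p = \frac{8}{31927}$ ($p = \frac{1}{3991 - \frac{1}{8}} = \frac{1}{\frac{31927}{8}} = \frac{8}{31927} \approx 0.00025057$)
$j{\left(43 \right)} + p = 43 + \frac{8}{31927} = \frac{1372869}{31927}$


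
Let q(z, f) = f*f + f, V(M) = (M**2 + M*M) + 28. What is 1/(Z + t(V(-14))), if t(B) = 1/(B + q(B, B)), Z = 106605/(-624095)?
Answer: -22122919560/3778809221 ≈ -5.8545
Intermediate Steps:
V(M) = 28 + 2*M**2 (V(M) = (M**2 + M**2) + 28 = 2*M**2 + 28 = 28 + 2*M**2)
q(z, f) = f + f**2 (q(z, f) = f**2 + f = f + f**2)
Z = -21321/124819 (Z = 106605*(-1/624095) = -21321/124819 ≈ -0.17082)
t(B) = 1/(B + B*(1 + B))
1/(Z + t(V(-14))) = 1/(-21321/124819 + 1/((28 + 2*(-14)**2)*(2 + (28 + 2*(-14)**2)))) = 1/(-21321/124819 + 1/((28 + 2*196)*(2 + (28 + 2*196)))) = 1/(-21321/124819 + 1/((28 + 392)*(2 + (28 + 392)))) = 1/(-21321/124819 + 1/(420*(2 + 420))) = 1/(-21321/124819 + (1/420)/422) = 1/(-21321/124819 + (1/420)*(1/422)) = 1/(-21321/124819 + 1/177240) = 1/(-3778809221/22122919560) = -22122919560/3778809221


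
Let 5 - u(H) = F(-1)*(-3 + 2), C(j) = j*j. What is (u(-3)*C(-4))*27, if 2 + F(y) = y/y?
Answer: 1728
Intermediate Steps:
F(y) = -1 (F(y) = -2 + y/y = -2 + 1 = -1)
C(j) = j²
u(H) = 4 (u(H) = 5 - (-1)*(-3 + 2) = 5 - (-1)*(-1) = 5 - 1*1 = 5 - 1 = 4)
(u(-3)*C(-4))*27 = (4*(-4)²)*27 = (4*16)*27 = 64*27 = 1728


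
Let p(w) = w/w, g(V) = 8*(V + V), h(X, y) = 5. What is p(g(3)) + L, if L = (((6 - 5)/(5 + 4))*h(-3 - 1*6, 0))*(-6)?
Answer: -7/3 ≈ -2.3333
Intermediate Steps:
g(V) = 16*V (g(V) = 8*(2*V) = 16*V)
p(w) = 1
L = -10/3 (L = (((6 - 5)/(5 + 4))*5)*(-6) = ((1/9)*5)*(-6) = ((1*(⅑))*5)*(-6) = ((⅑)*5)*(-6) = (5/9)*(-6) = -10/3 ≈ -3.3333)
p(g(3)) + L = 1 - 10/3 = -7/3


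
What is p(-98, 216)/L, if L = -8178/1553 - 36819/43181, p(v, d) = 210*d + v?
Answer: -3035273929366/410314125 ≈ -7397.4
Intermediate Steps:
p(v, d) = v + 210*d
L = -410314125/67060093 (L = -8178*1/1553 - 36819*1/43181 = -8178/1553 - 36819/43181 = -410314125/67060093 ≈ -6.1186)
p(-98, 216)/L = (-98 + 210*216)/(-410314125/67060093) = (-98 + 45360)*(-67060093/410314125) = 45262*(-67060093/410314125) = -3035273929366/410314125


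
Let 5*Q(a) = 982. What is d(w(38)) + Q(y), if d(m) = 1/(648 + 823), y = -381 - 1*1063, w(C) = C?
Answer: 1444527/7355 ≈ 196.40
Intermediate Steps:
y = -1444 (y = -381 - 1063 = -1444)
Q(a) = 982/5 (Q(a) = (⅕)*982 = 982/5)
d(m) = 1/1471
d(w(38)) + Q(y) = 1/1471 + 982/5 = 1444527/7355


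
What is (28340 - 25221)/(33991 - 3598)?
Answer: 3119/30393 ≈ 0.10262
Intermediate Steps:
(28340 - 25221)/(33991 - 3598) = 3119/30393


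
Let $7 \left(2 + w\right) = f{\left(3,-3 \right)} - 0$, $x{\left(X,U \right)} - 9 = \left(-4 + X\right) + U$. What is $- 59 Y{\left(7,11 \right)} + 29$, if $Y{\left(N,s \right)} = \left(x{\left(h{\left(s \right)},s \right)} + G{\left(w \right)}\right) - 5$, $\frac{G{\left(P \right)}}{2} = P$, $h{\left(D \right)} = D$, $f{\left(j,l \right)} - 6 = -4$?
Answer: $- \frac{7467}{7} \approx -1066.7$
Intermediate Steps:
$f{\left(j,l \right)} = 2$ ($f{\left(j,l \right)} = 6 - 4 = 2$)
$x{\left(X,U \right)} = 5 + U + X$ ($x{\left(X,U \right)} = 9 + \left(\left(-4 + X\right) + U\right) = 9 + \left(-4 + U + X\right) = 5 + U + X$)
$w = - \frac{12}{7}$ ($w = -2 + \frac{2 - 0}{7} = -2 + \frac{2 + 0}{7} = -2 + \frac{1}{7} \cdot 2 = -2 + \frac{2}{7} = - \frac{12}{7} \approx -1.7143$)
$G{\left(P \right)} = 2 P$
$Y{\left(N,s \right)} = - \frac{24}{7} + 2 s$ ($Y{\left(N,s \right)} = \left(\left(5 + s + s\right) + 2 \left(- \frac{12}{7}\right)\right) - 5 = \left(\left(5 + 2 s\right) - \frac{24}{7}\right) - 5 = \left(\frac{11}{7} + 2 s\right) - 5 = - \frac{24}{7} + 2 s$)
$- 59 Y{\left(7,11 \right)} + 29 = - 59 \left(- \frac{24}{7} + 2 \cdot 11\right) + 29 = - 59 \left(- \frac{24}{7} + 22\right) + 29 = \left(-59\right) \frac{130}{7} + 29 = - \frac{7670}{7} + 29 = - \frac{7467}{7}$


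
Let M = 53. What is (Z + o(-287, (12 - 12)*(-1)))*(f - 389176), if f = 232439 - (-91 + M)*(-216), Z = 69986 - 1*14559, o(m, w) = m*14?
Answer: -8479657505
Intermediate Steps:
o(m, w) = 14*m
Z = 55427 (Z = 69986 - 14559 = 55427)
f = 224231 (f = 232439 - (-91 + 53)*(-216) = 232439 - (-38)*(-216) = 232439 - 1*8208 = 232439 - 8208 = 224231)
(Z + o(-287, (12 - 12)*(-1)))*(f - 389176) = (55427 + 14*(-287))*(224231 - 389176) = (55427 - 4018)*(-164945) = 51409*(-164945) = -8479657505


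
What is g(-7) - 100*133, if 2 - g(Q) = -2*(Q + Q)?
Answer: -13326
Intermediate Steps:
g(Q) = 2 + 4*Q (g(Q) = 2 - (-2)*(Q + Q) = 2 - (-2)*2*Q = 2 - (-4)*Q = 2 + 4*Q)
g(-7) - 100*133 = (2 + 4*(-7)) - 100*133 = (2 - 28) - 13300 = -26 - 13300 = -13326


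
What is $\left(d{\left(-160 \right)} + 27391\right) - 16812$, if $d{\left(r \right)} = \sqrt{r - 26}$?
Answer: $10579 + i \sqrt{186} \approx 10579.0 + 13.638 i$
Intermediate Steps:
$d{\left(r \right)} = \sqrt{-26 + r}$
$\left(d{\left(-160 \right)} + 27391\right) - 16812 = \left(\sqrt{-26 - 160} + 27391\right) - 16812 = \left(\sqrt{-186} + 27391\right) - 16812 = \left(i \sqrt{186} + 27391\right) - 16812 = \left(27391 + i \sqrt{186}\right) - 16812 = 10579 + i \sqrt{186}$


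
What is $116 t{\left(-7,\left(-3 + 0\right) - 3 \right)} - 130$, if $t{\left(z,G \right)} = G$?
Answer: $-826$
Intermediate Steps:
$116 t{\left(-7,\left(-3 + 0\right) - 3 \right)} - 130 = 116 \left(\left(-3 + 0\right) - 3\right) - 130 = 116 \left(-3 - 3\right) - 130 = 116 \left(-6\right) - 130 = -696 - 130 = -826$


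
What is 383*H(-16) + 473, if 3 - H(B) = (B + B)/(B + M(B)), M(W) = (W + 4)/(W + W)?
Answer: 104702/125 ≈ 837.62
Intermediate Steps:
M(W) = (4 + W)/(2*W) (M(W) = (4 + W)/((2*W)) = (4 + W)*(1/(2*W)) = (4 + W)/(2*W))
H(B) = 3 - 2*B/(B + (4 + B)/(2*B)) (H(B) = 3 - (B + B)/(B + (4 + B)/(2*B)) = 3 - 2*B/(B + (4 + B)/(2*B)))
383*H(-16) + 473 = 383*((12 + 2*(-16)² + 3*(-16))/(4 - 16 + 2*(-16)²)) + 473 = 383*((12 + 2*256 - 48)/(4 - 16 + 2*256)) + 473 = 383*((12 + 512 - 48)/(4 - 16 + 512)) + 473 = 383*(476/500) + 473 = 383*((1/500)*476) + 473 = 383*(119/125) + 473 = 45577/125 + 473 = 104702/125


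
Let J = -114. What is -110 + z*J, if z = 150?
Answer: -17210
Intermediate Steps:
-110 + z*J = -110 + 150*(-114) = -110 - 17100 = -17210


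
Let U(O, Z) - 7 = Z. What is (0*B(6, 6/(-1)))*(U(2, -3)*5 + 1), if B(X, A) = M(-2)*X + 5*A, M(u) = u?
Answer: 0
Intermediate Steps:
U(O, Z) = 7 + Z
B(X, A) = -2*X + 5*A
(0*B(6, 6/(-1)))*(U(2, -3)*5 + 1) = (0*(-2*6 + 5*(6/(-1))))*((7 - 3)*5 + 1) = (0*(-12 + 5*(6*(-1))))*(4*5 + 1) = (0*(-12 + 5*(-6)))*(20 + 1) = (0*(-12 - 30))*21 = (0*(-42))*21 = 0*21 = 0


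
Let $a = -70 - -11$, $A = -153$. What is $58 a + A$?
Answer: $-3575$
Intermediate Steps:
$a = -59$ ($a = -70 + 11 = -59$)
$58 a + A = 58 \left(-59\right) - 153 = -3422 - 153 = -3575$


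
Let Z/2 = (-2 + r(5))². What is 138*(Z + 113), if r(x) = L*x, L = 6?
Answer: 231978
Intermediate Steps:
r(x) = 6*x
Z = 1568 (Z = 2*(-2 + 6*5)² = 2*(-2 + 30)² = 2*28² = 2*784 = 1568)
138*(Z + 113) = 138*(1568 + 113) = 138*1681 = 231978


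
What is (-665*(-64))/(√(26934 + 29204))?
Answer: 21280*√56138/28069 ≈ 179.63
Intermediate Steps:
(-665*(-64))/(√(26934 + 29204)) = 42560/(√56138) = 42560*(√56138/56138) = 21280*√56138/28069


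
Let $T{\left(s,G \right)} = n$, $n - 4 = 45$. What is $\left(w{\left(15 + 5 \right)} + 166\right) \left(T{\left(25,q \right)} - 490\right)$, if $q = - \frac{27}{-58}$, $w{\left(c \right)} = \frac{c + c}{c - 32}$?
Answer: $-71736$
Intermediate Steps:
$w{\left(c \right)} = \frac{2 c}{-32 + c}$
$n = 49$ ($n = 4 + 45 = 49$)
$q = \frac{27}{58}$ ($q = \left(-27\right) \left(- \frac{1}{58}\right) = \frac{27}{58} \approx 0.46552$)
$T{\left(s,G \right)} = 49$
$\left(w{\left(15 + 5 \right)} + 166\right) \left(T{\left(25,q \right)} - 490\right) = \left(\frac{2 \left(15 + 5\right)}{-32 + \left(15 + 5\right)} + 166\right) \left(49 - 490\right) = \left(2 \cdot 20 \frac{1}{-32 + 20} + 166\right) \left(-441\right) = \left(2 \cdot 20 \frac{1}{-12} + 166\right) \left(-441\right) = \left(2 \cdot 20 \left(- \frac{1}{12}\right) + 166\right) \left(-441\right) = \left(- \frac{10}{3} + 166\right) \left(-441\right) = \frac{488}{3} \left(-441\right) = -71736$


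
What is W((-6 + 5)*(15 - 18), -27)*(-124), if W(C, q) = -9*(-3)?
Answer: -3348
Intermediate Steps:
W(C, q) = 27
W((-6 + 5)*(15 - 18), -27)*(-124) = 27*(-124) = -3348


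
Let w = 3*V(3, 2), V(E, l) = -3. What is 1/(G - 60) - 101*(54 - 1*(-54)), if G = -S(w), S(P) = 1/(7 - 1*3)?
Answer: -2628832/241 ≈ -10908.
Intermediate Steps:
w = -9 (w = 3*(-3) = -9)
S(P) = ¼ (S(P) = 1/(7 - 3) = 1/4 = ¼)
G = -¼ (G = -1*¼ = -¼ ≈ -0.25000)
1/(G - 60) - 101*(54 - 1*(-54)) = 1/(-¼ - 60) - 101*(54 - 1*(-54)) = 1/(-241/4) - 101*(54 + 54) = -4/241 - 101*108 = -4/241 - 10908 = -2628832/241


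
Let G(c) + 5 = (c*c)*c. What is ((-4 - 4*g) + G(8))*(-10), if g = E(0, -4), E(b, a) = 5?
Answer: -4830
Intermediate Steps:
G(c) = -5 + c³ (G(c) = -5 + (c*c)*c = -5 + c²*c = -5 + c³)
g = 5
((-4 - 4*g) + G(8))*(-10) = ((-4 - 4*5) + (-5 + 8³))*(-10) = ((-4 - 20) + (-5 + 512))*(-10) = (-24 + 507)*(-10) = 483*(-10) = -4830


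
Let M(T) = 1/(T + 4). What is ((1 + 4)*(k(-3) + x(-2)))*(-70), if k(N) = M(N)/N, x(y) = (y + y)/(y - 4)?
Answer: -350/3 ≈ -116.67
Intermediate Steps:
M(T) = 1/(4 + T)
x(y) = 2*y/(-4 + y) (x(y) = (2*y)/(-4 + y) = 2*y/(-4 + y))
k(N) = 1/(N*(4 + N)) (k(N) = 1/((4 + N)*N) = 1/(N*(4 + N)))
((1 + 4)*(k(-3) + x(-2)))*(-70) = ((1 + 4)*(1/((-3)*(4 - 3)) + 2*(-2)/(-4 - 2)))*(-70) = (5*(-1/3/1 + 2*(-2)/(-6)))*(-70) = (5*(-1/3*1 + 2*(-2)*(-1/6)))*(-70) = (5*(-1/3 + 2/3))*(-70) = (5*(1/3))*(-70) = (5/3)*(-70) = -350/3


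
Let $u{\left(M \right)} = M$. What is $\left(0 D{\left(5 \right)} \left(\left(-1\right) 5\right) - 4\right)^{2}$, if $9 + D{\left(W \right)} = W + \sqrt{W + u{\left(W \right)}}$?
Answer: $16$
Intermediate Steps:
$D{\left(W \right)} = -9 + W + \sqrt{2} \sqrt{W}$ ($D{\left(W \right)} = -9 + \left(W + \sqrt{W + W}\right) = -9 + \left(W + \sqrt{2 W}\right) = -9 + \left(W + \sqrt{2} \sqrt{W}\right) = -9 + W + \sqrt{2} \sqrt{W}$)
$\left(0 D{\left(5 \right)} \left(\left(-1\right) 5\right) - 4\right)^{2} = \left(0 \left(-9 + 5 + \sqrt{2} \sqrt{5}\right) \left(\left(-1\right) 5\right) - 4\right)^{2} = \left(0 \left(-9 + 5 + \sqrt{10}\right) \left(-5\right) - 4\right)^{2} = \left(0 \left(-4 + \sqrt{10}\right) \left(-5\right) - 4\right)^{2} = \left(0 \left(-5\right) - 4\right)^{2} = \left(0 - 4\right)^{2} = \left(-4\right)^{2} = 16$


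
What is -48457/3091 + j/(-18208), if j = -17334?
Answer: -414362831/28140464 ≈ -14.725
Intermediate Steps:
-48457/3091 + j/(-18208) = -48457/3091 - 17334/(-18208) = -48457*1/3091 - 17334*(-1/18208) = -48457/3091 + 8667/9104 = -414362831/28140464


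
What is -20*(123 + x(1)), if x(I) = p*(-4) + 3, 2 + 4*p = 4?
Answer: -2480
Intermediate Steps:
p = ½ (p = -½ + (¼)*4 = -½ + 1 = ½ ≈ 0.50000)
x(I) = 1 (x(I) = (½)*(-4) + 3 = -2 + 3 = 1)
-20*(123 + x(1)) = -20*(123 + 1) = -20*124 = -2480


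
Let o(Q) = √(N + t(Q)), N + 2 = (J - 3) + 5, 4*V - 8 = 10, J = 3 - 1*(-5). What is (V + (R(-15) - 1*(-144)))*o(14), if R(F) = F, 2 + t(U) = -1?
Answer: 267*√5/2 ≈ 298.52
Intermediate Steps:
t(U) = -3 (t(U) = -2 - 1 = -3)
J = 8 (J = 3 + 5 = 8)
V = 9/2 (V = 2 + (¼)*10 = 2 + 5/2 = 9/2 ≈ 4.5000)
N = 8 (N = -2 + ((8 - 3) + 5) = -2 + (5 + 5) = -2 + 10 = 8)
o(Q) = √5 (o(Q) = √(8 - 3) = √5)
(V + (R(-15) - 1*(-144)))*o(14) = (9/2 + (-15 - 1*(-144)))*√5 = (9/2 + (-15 + 144))*√5 = (9/2 + 129)*√5 = 267*√5/2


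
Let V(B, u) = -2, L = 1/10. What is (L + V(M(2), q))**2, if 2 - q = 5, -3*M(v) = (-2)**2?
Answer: 361/100 ≈ 3.6100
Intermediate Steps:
M(v) = -4/3 (M(v) = -1/3*(-2)**2 = -1/3*4 = -4/3)
L = 1/10 ≈ 0.10000
q = -3 (q = 2 - 1*5 = 2 - 5 = -3)
(L + V(M(2), q))**2 = (1/10 - 2)**2 = (-19/10)**2 = 361/100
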